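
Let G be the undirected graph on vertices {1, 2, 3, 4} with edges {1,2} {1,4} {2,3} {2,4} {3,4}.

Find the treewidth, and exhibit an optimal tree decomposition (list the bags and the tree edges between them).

Treewidth 2.
Bags: B1 = {1, 2, 4}  B2 = {2, 3, 4}
Tree: B1–B2

Each bag holds 3 vertices, so the decomposition has width 2, which upper-bounds the treewidth. Conversely, {1, 2, 4} is a clique of size 3, and the vertices of any clique must share a bag in every tree decomposition; so some bag has ≥ 3 vertices and tw(G) ≥ 2. The upper and lower bounds meet at 2, so that is the treewidth.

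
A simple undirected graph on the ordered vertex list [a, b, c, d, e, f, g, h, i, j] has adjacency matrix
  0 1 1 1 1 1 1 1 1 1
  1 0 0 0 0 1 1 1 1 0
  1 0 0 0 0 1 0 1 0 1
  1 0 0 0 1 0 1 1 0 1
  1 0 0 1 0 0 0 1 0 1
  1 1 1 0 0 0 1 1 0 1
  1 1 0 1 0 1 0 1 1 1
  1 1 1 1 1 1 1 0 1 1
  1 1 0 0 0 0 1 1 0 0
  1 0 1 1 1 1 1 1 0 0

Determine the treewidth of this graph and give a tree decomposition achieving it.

Treewidth 4.
One such decomposition:
Bags: B1 = {a, f, g, h, j}  B2 = {a, b, f, g, h}  B3 = {a, b, g, h, i}  B4 = {a, d, g, h, j}  B5 = {a, d, e, h, j}  B6 = {a, c, f, h, j}
Tree: B1–B2, B2–B3, B1–B4, B4–B5, B1–B6

Each bag holds 5 vertices, so the decomposition has width 4, which upper-bounds the treewidth. Conversely, {a, d, g, h, j} is a clique of size 5, and the vertices of any clique must share a bag in every tree decomposition; so some bag has ≥ 5 vertices and tw(G) ≥ 4. The upper and lower bounds meet at 4, so that is the treewidth.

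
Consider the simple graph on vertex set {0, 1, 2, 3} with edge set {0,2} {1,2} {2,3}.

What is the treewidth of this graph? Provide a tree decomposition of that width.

Treewidth 1.
One such decomposition:
Bags: B1 = {1, 2}  B2 = {2, 3}  B3 = {0, 2}
Tree: B1–B2, B1–B3

Every bag has size at most 2, so the width is 2 − 1 = 1 and tw(G) ≤ 1. Any graph with an edge has treewidth ≥ 1, and G has the edge 2–1. Combining the bounds, tw(G) = 1.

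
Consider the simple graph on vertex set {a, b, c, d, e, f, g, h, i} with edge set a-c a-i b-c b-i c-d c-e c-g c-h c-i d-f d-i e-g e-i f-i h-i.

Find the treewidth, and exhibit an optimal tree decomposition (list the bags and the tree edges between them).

Treewidth 2.
One optimal decomposition is:
Bags: B1 = {c, e, i}  B2 = {b, c, i}  B3 = {c, h, i}  B4 = {c, d, i}  B5 = {d, f, i}  B6 = {c, e, g}  B7 = {a, c, i}
Tree: B1–B2, B2–B3, B1–B4, B4–B5, B1–B6, B4–B7

The largest bag has 3 vertices, giving width 2; this decomposition certifies tw(G) ≤ 2. For the lower bound, the 3 vertices {c, e, g} are pairwise adjacent, and any tree decomposition puts a clique entirely inside one bag — forcing width ≥ 2. Hence tw(G) = 2 exactly.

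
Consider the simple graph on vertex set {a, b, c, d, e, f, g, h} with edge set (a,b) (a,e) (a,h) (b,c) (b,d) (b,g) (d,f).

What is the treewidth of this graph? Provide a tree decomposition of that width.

Treewidth 1.
One optimal decomposition is:
Bags: B1 = {a, b}  B2 = {a, h}  B3 = {b, c}  B4 = {b, d}  B5 = {d, f}  B6 = {b, g}  B7 = {a, e}
Tree: B1–B2, B1–B3, B1–B4, B4–B5, B1–B6, B1–B7

Each bag holds 2 vertices, so the decomposition has width 1, which upper-bounds the treewidth. Any graph with an edge has treewidth ≥ 1, and G has the edge b–a. Combining the bounds, tw(G) = 1.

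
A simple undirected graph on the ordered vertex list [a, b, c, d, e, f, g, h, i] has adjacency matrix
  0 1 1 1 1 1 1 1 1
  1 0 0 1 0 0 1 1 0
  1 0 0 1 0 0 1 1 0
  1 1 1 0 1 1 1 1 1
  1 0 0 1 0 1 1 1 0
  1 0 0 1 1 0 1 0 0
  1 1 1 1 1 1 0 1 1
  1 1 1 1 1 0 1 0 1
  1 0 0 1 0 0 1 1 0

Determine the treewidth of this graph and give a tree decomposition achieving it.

Treewidth 4.
One such decomposition:
Bags: B1 = {a, d, e, f, g}  B2 = {a, d, e, g, h}  B3 = {a, c, d, g, h}  B4 = {a, d, g, h, i}  B5 = {a, b, d, g, h}
Tree: B1–B2, B2–B3, B2–B4, B3–B5

The largest bag has 5 vertices, giving width 4; this decomposition certifies tw(G) ≤ 4. For the lower bound, the 5 vertices {a, d, e, g, h} are pairwise adjacent, and any tree decomposition puts a clique entirely inside one bag — forcing width ≥ 4. The upper and lower bounds meet at 4, so that is the treewidth.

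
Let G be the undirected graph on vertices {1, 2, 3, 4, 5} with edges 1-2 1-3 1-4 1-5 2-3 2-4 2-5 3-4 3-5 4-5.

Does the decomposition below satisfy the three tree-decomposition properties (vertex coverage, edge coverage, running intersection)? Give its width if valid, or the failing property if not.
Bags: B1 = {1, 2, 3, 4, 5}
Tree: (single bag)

Yes; width 4.

Every vertex of G appears in some bag (union = {1, 2, 3, 4, 5}); every edge is covered by a bag; and for each vertex v the set of bags containing v is connected in the bag tree. The decomposition is therefore valid. The largest bag has 5 vertices, so the width is 4.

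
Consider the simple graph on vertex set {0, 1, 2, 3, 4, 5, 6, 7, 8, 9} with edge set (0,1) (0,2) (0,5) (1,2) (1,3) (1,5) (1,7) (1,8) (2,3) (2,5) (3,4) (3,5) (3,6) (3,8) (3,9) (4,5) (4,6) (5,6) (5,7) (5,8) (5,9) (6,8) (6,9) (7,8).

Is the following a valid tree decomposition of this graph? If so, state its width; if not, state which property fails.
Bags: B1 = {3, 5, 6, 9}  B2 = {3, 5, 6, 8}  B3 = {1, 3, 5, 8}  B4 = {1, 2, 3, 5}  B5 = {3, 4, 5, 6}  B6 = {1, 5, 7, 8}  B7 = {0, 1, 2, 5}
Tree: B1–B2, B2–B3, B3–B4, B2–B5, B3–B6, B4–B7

Yes; width 3.

Checking the three conditions: (i) the bags cover all of {0, 1, 2, 3, 4, 5, 6, 7, 8, 9}; (ii) for each edge, some bag contains both endpoints; (iii) the bags containing any fixed vertex form a subtree. All hold, so the decomposition is valid with width 4 − 1 = 3.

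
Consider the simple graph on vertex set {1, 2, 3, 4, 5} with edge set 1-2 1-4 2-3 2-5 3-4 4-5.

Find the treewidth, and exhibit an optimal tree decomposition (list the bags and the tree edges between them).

Every bag has size at most 3, so the width is 3 − 1 = 2 and tw(G) ≤ 2. For the lower bound, G contains the cycle 1–2–3–4–1, so G is not a forest; only forests have treewidth ≤ 1, hence tw(G) ≥ 2. Therefore the treewidth is 2.

Treewidth 2.
One such decomposition:
Bags: B1 = {1, 2, 4}  B2 = {2, 3, 4}  B3 = {2, 4, 5}
Tree: B1–B2, B2–B3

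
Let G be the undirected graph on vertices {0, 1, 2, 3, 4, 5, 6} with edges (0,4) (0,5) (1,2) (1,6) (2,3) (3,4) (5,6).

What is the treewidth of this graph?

A width-2 tree decomposition is:
Bags: B1 = {0, 3, 4}  B2 = {0, 2, 3}  B3 = {0, 1, 2}  B4 = {0, 1, 6}  B5 = {0, 5, 6}
Tree: B1–B2, B2–B3, B3–B4, B4–B5
Every bag has size at most 3, so the width is 3 − 1 = 2 and tw(G) ≤ 2. Since 0–4–3–2–1–6–5–0 is a cycle in G, G is not acyclic. Forests are exactly the graphs of treewidth ≤ 1, so tw(G) ≥ 2. The upper and lower bounds meet at 2, so that is the treewidth.

2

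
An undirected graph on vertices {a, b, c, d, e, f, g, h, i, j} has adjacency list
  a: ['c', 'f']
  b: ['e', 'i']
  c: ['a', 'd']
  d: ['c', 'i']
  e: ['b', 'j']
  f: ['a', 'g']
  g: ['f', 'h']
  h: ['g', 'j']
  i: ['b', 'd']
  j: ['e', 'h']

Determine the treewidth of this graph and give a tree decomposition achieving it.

Every bag has size at most 3, so the width is 3 − 1 = 2 and tw(G) ≤ 2. Since f–a–c–d–i–b–e–j–h–g–f is a cycle in G, G is not acyclic. Forests are exactly the graphs of treewidth ≤ 1, so tw(G) ≥ 2. The upper and lower bounds meet at 2, so that is the treewidth.

Treewidth 2.
One such decomposition:
Bags: B1 = {a, c, f}  B2 = {c, d, f}  B3 = {d, f, i}  B4 = {b, f, i}  B5 = {b, e, f}  B6 = {e, f, j}  B7 = {f, h, j}  B8 = {f, g, h}
Tree: B1–B2, B2–B3, B3–B4, B4–B5, B5–B6, B6–B7, B7–B8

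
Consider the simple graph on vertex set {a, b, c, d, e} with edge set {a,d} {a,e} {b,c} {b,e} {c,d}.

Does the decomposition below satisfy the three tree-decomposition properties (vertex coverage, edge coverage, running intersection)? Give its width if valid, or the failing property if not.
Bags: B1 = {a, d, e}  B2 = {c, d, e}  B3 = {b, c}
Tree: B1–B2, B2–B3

No — edge (e,b) lies in no bag.

A tree decomposition must satisfy three properties: every vertex lies in some bag; for every edge, both endpoints lie together in some bag; and for every vertex, the bags containing it form a connected subtree. Here edge (e,b) lies in no bag, so the decomposition is invalid.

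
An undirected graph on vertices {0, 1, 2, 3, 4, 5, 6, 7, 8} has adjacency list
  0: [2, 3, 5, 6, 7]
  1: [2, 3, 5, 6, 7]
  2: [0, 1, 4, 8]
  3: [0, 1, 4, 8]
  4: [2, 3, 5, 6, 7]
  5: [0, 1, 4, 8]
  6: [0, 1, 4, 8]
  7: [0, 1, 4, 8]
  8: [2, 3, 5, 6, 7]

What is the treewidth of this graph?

A width-4 tree decomposition is:
Bags: B1 = {0, 1, 4, 6, 8}  B2 = {0, 1, 3, 4, 8}  B3 = {0, 1, 4, 7, 8}  B4 = {0, 1, 4, 5, 8}  B5 = {0, 1, 2, 4, 8}
Tree: B1–B2, B2–B3, B3–B4, B4–B5
The largest bag has 5 vertices, giving width 4; this decomposition certifies tw(G) ≤ 4. For the lower bound: the 5 vertex sets {0,6}, {1,3}, {4,7}, {8}, {5} are disjoint, each induces a connected subgraph, and every pair is joined by at least one edge of G. Contracting each set to a single vertex therefore yields K_{5} as a minor, and since treewidth is minor-monotone, tw(G) ≥ tw(K_{5}) = 4. Therefore the treewidth is 4.

4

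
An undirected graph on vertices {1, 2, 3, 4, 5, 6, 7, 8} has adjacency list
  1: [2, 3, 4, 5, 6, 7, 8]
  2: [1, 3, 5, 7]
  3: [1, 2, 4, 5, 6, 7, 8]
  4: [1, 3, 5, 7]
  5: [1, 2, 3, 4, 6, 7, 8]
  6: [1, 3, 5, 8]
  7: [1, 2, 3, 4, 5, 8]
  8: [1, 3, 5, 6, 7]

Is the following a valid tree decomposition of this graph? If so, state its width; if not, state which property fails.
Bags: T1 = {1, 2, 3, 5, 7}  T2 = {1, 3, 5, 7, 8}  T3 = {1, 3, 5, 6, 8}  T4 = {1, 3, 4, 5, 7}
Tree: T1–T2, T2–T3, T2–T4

Vertex coverage: the bags together contain {1, 2, 3, 4, 5, 6, 7, 8}, the full vertex set. Edge coverage: each edge of G has both endpoints in at least one bag. Running intersection: for every vertex, the bags containing it form a connected subtree. All three properties hold, so this is a valid tree decomposition of width max|bag| − 1 = 4, and hence tw(G) ≤ 4.

Yes; width 4.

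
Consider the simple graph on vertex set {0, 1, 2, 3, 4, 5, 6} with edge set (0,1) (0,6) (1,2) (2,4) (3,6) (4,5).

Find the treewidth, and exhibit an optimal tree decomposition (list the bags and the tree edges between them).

The largest bag has 2 vertices, giving width 1; this decomposition certifies tw(G) ≤ 1. Any graph with an edge has treewidth ≥ 1, and G has the edge 3–6. Hence tw(G) = 1 exactly.

Treewidth 1.
Bags: B1 = {3, 6}  B2 = {0, 6}  B3 = {0, 1}  B4 = {1, 2}  B5 = {2, 4}  B6 = {4, 5}
Tree: B1–B2, B2–B3, B3–B4, B4–B5, B5–B6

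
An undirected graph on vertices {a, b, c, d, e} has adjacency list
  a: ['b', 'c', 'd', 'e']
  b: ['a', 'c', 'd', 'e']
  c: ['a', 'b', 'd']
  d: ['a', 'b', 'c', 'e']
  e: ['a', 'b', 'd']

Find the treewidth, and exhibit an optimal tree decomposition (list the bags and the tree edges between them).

Treewidth 3.
Bags: B1 = {a, b, d, e}  B2 = {a, b, c, d}
Tree: B1–B2

Each bag holds 4 vertices, so the decomposition has width 3, which upper-bounds the treewidth. On the other hand G contains the 4-clique {a, b, d, e}. A clique must lie in a single bag of any decomposition, so no decomposition can have width below 3. Therefore the treewidth is 3.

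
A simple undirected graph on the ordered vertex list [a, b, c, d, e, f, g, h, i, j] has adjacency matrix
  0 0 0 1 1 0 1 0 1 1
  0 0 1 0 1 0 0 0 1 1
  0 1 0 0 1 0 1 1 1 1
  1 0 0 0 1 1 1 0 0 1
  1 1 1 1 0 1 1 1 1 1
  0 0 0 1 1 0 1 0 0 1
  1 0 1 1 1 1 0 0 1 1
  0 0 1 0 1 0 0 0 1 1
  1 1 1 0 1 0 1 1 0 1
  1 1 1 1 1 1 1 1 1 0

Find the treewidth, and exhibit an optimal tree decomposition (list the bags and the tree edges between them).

Treewidth 4.
Bags: B1 = {c, e, g, i, j}  B2 = {b, c, e, i, j}  B3 = {a, e, g, i, j}  B4 = {a, d, e, g, j}  B5 = {c, e, h, i, j}  B6 = {d, e, f, g, j}
Tree: B1–B2, B1–B3, B3–B4, B2–B5, B4–B6

Every bag has size at most 5, so the width is 5 − 1 = 4 and tw(G) ≤ 4. On the other hand G contains the 5-clique {d, e, f, g, j}. A clique must lie in a single bag of any decomposition, so no decomposition can have width below 4. Combining the bounds, tw(G) = 4.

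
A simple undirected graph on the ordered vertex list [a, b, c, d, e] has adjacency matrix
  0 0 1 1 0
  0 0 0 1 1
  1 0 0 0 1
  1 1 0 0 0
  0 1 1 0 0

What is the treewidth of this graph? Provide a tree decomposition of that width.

The largest bag has 3 vertices, giving width 2; this decomposition certifies tw(G) ≤ 2. The edges d–a–c–e–b–d form a cycle, so G is not a tree and its treewidth is at least 2. Hence tw(G) = 2 exactly.

Treewidth 2.
Bags: B1 = {a, c, d}  B2 = {c, d, e}  B3 = {b, d, e}
Tree: B1–B2, B2–B3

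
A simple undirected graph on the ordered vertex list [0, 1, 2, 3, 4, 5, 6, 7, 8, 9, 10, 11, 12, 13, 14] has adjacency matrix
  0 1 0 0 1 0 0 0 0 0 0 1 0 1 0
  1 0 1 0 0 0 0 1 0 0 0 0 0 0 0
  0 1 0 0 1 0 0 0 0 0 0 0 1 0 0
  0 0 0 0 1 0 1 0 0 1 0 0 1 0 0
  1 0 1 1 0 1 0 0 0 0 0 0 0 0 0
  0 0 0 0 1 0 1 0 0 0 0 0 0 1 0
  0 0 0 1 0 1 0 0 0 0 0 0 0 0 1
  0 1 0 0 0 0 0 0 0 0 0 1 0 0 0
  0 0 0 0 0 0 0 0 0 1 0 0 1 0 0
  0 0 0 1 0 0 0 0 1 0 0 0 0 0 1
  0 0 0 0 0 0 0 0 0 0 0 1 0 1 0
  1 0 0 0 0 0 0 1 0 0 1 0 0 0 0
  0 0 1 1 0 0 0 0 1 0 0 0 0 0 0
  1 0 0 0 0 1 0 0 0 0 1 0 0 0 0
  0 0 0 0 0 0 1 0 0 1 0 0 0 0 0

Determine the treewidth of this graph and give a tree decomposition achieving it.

Treewidth 3.
One such decomposition:
Bags: B1 = {6, 8, 9, 14}  B2 = {3, 6, 8, 9}  B3 = {3, 6, 8, 12}  B4 = {3, 5, 6, 12}  B5 = {3, 4, 5, 12}  B6 = {2, 4, 5, 12}  B7 = {2, 4, 5, 13}  B8 = {0, 2, 4, 13}  B9 = {0, 1, 2, 13}  B10 = {0, 1, 10, 13}  B11 = {0, 1, 10, 11}  B12 = {1, 7, 10, 11}
Tree: B1–B2, B2–B3, B3–B4, B4–B5, B5–B6, B6–B7, B7–B8, B8–B9, B9–B10, B10–B11, B11–B12

Each bag holds 4 vertices, so the decomposition has width 3, which upper-bounds the treewidth. For the lower bound: the 4 vertex sets {8,9,14}, {6}, {3}, {2,4,5,12} are disjoint, each induces a connected subgraph, and every pair is joined by at least one edge of G. Contracting each set to a single vertex therefore yields K_{4} as a minor, and since treewidth is minor-monotone, tw(G) ≥ tw(K_{4}) = 3. Therefore the treewidth is 3.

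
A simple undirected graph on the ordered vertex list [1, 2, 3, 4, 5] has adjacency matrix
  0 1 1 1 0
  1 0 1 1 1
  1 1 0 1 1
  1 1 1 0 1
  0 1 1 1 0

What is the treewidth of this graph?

A width-3 tree decomposition is:
Bags: B1 = {1, 2, 3, 4}  B2 = {2, 3, 4, 5}
Tree: B1–B2
The largest bag has 4 vertices, giving width 3; this decomposition certifies tw(G) ≤ 3. Conversely, {1, 2, 3, 4} is a clique of size 4, and the vertices of any clique must share a bag in every tree decomposition; so some bag has ≥ 4 vertices and tw(G) ≥ 3. Combining the bounds, tw(G) = 3.

3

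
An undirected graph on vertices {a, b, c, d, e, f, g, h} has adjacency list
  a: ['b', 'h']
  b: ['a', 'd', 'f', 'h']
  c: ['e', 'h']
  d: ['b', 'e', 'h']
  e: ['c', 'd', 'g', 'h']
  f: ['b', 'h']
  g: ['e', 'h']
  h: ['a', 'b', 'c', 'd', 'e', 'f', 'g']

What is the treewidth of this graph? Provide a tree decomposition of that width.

Treewidth 2.
One such decomposition:
Bags: B1 = {b, d, h}  B2 = {d, e, h}  B3 = {e, g, h}  B4 = {c, e, h}  B5 = {b, f, h}  B6 = {a, b, h}
Tree: B1–B2, B2–B3, B2–B4, B1–B5, B5–B6

The largest bag has 3 vertices, giving width 2; this decomposition certifies tw(G) ≤ 2. Conversely, {e, g, h} is a clique of size 3, and the vertices of any clique must share a bag in every tree decomposition; so some bag has ≥ 3 vertices and tw(G) ≥ 2. Combining the bounds, tw(G) = 2.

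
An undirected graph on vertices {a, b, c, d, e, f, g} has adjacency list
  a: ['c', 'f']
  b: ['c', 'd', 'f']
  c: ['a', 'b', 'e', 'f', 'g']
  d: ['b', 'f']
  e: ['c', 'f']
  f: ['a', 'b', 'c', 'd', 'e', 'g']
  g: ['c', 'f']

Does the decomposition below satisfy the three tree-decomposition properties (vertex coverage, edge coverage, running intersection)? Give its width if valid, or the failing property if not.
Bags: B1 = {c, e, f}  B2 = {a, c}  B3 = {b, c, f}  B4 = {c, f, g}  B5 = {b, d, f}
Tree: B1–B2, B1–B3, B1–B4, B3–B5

No — edge (f,a) lies in no bag.

A tree decomposition must satisfy three properties: every vertex lies in some bag; for every edge, both endpoints lie together in some bag; and for every vertex, the bags containing it form a connected subtree. Here edge (f,a) lies in no bag, so the decomposition is invalid.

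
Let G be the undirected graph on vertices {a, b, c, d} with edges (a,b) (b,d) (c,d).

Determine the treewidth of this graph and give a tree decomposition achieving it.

Each bag holds 2 vertices, so the decomposition has width 1, which upper-bounds the treewidth. Any graph with an edge has treewidth ≥ 1, and G has the edge d–b. Therefore the treewidth is 1.

Treewidth 1.
One optimal decomposition is:
Bags: B1 = {b, d}  B2 = {c, d}  B3 = {a, b}
Tree: B1–B2, B1–B3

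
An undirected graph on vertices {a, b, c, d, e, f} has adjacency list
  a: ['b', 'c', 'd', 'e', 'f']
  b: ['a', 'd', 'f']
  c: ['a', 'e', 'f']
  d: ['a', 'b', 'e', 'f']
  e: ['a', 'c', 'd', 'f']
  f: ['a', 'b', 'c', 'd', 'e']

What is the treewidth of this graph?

A width-3 tree decomposition is:
Bags: B1 = {a, b, d, f}  B2 = {a, d, e, f}  B3 = {a, c, e, f}
Tree: B1–B2, B2–B3
Each bag holds 4 vertices, so the decomposition has width 3, which upper-bounds the treewidth. On the other hand G contains the 4-clique {a, d, e, f}. A clique must lie in a single bag of any decomposition, so no decomposition can have width below 3. Therefore the treewidth is 3.

3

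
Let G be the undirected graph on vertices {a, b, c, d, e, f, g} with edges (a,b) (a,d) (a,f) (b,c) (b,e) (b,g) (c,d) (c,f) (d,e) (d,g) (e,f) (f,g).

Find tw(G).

A width-3 tree decomposition is:
Bags: B1 = {a, b, d, f}  B2 = {b, c, d, f}  B3 = {b, d, f, g}  B4 = {b, d, e, f}
Tree: B1–B2, B2–B3, B3–B4
Each bag holds 4 vertices, so the decomposition has width 3, which upper-bounds the treewidth. For the lower bound: the 4 vertex sets {a,d}, {b,c}, {f}, {g} are disjoint, each induces a connected subgraph, and every pair is joined by at least one edge of G. Contracting each set to a single vertex therefore yields K_{4} as a minor, and since treewidth is minor-monotone, tw(G) ≥ tw(K_{4}) = 3. Combining the bounds, tw(G) = 3.

3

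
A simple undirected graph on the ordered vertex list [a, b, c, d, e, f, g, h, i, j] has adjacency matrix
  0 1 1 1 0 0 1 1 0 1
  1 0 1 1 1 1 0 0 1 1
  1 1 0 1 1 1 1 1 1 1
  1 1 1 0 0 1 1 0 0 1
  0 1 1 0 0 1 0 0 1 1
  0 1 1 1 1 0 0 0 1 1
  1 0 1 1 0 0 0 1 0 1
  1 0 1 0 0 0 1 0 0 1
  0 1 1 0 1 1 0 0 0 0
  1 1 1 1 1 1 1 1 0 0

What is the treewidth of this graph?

4

A width-4 tree decomposition is:
Bags: B1 = {b, c, d, f, j}  B2 = {a, b, c, d, j}  B3 = {b, c, e, f, j}  B4 = {a, c, d, g, j}  B5 = {a, c, g, h, j}  B6 = {b, c, e, f, i}
Tree: B1–B2, B1–B3, B2–B4, B4–B5, B3–B6
The largest bag has 5 vertices, giving width 4; this decomposition certifies tw(G) ≤ 4. On the other hand G contains the 5-clique {a, c, d, g, j}. A clique must lie in a single bag of any decomposition, so no decomposition can have width below 4. The upper and lower bounds meet at 4, so that is the treewidth.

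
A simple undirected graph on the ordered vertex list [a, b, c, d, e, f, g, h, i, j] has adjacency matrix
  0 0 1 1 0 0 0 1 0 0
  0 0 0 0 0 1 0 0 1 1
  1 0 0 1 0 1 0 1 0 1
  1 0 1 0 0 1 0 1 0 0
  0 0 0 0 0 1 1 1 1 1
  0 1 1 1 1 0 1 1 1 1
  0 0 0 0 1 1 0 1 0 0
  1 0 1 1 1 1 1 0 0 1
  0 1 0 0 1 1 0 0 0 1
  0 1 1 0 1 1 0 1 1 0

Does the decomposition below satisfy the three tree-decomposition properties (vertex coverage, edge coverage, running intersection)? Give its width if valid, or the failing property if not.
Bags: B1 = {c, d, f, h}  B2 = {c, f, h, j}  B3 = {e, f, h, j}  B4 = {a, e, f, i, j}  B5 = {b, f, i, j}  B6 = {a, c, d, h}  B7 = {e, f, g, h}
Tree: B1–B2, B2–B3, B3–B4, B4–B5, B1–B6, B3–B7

No — bags containing vertex a are not connected in the tree.

A tree decomposition must satisfy three properties: every vertex lies in some bag; for every edge, both endpoints lie together in some bag; and for every vertex, the bags containing it form a connected subtree. Here bags containing vertex a are not connected in the tree, so the decomposition is invalid.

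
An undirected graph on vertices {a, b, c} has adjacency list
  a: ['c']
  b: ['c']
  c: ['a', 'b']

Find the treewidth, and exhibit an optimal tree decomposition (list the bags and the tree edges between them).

The largest bag has 2 vertices, giving width 1; this decomposition certifies tw(G) ≤ 1. Since G has at least one edge (e.g. c–b), it is not an edgeless graph, so tw(G) ≥ 1. The upper and lower bounds meet at 1, so that is the treewidth.

Treewidth 1.
One such decomposition:
Bags: B1 = {b, c}  B2 = {a, c}
Tree: B1–B2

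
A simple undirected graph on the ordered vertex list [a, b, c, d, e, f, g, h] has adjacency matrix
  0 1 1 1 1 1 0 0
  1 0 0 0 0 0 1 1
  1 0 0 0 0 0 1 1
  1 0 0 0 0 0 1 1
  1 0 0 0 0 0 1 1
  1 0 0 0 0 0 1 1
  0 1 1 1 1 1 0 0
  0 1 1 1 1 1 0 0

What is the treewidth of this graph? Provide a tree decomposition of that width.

Each bag holds 4 vertices, so the decomposition has width 3, which upper-bounds the treewidth. For the lower bound: the 4 vertex sets {e,g}, {b,h}, {a}, {f} are disjoint, each induces a connected subgraph, and every pair is joined by at least one edge of G. Contracting each set to a single vertex therefore yields K_{4} as a minor, and since treewidth is minor-monotone, tw(G) ≥ tw(K_{4}) = 3. Combining the bounds, tw(G) = 3.

Treewidth 3.
One such decomposition:
Bags: B1 = {a, e, g, h}  B2 = {a, b, g, h}  B3 = {a, f, g, h}  B4 = {a, c, g, h}  B5 = {a, d, g, h}
Tree: B1–B2, B2–B3, B3–B4, B4–B5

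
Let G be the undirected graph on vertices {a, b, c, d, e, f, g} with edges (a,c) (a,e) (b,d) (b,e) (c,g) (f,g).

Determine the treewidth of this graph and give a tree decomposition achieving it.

Every bag has size at most 2, so the width is 2 − 1 = 1 and tw(G) ≤ 1. Any graph with an edge has treewidth ≥ 1, and G has the edge f–g. Combining the bounds, tw(G) = 1.

Treewidth 1.
Bags: B1 = {f, g}  B2 = {c, g}  B3 = {a, c}  B4 = {a, e}  B5 = {b, e}  B6 = {b, d}
Tree: B1–B2, B2–B3, B3–B4, B4–B5, B5–B6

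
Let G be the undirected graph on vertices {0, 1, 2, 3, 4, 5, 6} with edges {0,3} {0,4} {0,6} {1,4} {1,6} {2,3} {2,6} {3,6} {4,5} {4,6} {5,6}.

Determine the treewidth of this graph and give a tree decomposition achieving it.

Treewidth 2.
One optimal decomposition is:
Bags: B1 = {0, 4, 6}  B2 = {4, 5, 6}  B3 = {0, 3, 6}  B4 = {1, 4, 6}  B5 = {2, 3, 6}
Tree: B1–B2, B1–B3, B2–B4, B3–B5

The largest bag has 3 vertices, giving width 2; this decomposition certifies tw(G) ≤ 2. For the lower bound, the 3 vertices {2, 3, 6} are pairwise adjacent, and any tree decomposition puts a clique entirely inside one bag — forcing width ≥ 2. Hence tw(G) = 2 exactly.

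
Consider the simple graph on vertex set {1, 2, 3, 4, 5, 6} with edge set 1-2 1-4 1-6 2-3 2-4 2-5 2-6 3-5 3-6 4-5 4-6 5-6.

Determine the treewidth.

3

A width-3 tree decomposition is:
Bags: B1 = {2, 4, 5, 6}  B2 = {1, 2, 4, 6}  B3 = {2, 3, 5, 6}
Tree: B1–B2, B1–B3
Every bag has size at most 4, so the width is 4 − 1 = 3 and tw(G) ≤ 3. Conversely, {2, 3, 5, 6} is a clique of size 4, and the vertices of any clique must share a bag in every tree decomposition; so some bag has ≥ 4 vertices and tw(G) ≥ 3. Hence tw(G) = 3 exactly.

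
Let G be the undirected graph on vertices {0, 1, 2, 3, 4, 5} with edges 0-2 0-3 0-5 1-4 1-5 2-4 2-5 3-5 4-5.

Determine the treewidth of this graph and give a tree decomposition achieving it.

Each bag holds 3 vertices, so the decomposition has width 2, which upper-bounds the treewidth. Conversely, {0, 2, 5} is a clique of size 3, and the vertices of any clique must share a bag in every tree decomposition; so some bag has ≥ 3 vertices and tw(G) ≥ 2. Combining the bounds, tw(G) = 2.

Treewidth 2.
One optimal decomposition is:
Bags: B1 = {2, 4, 5}  B2 = {0, 2, 5}  B3 = {0, 3, 5}  B4 = {1, 4, 5}
Tree: B1–B2, B2–B3, B1–B4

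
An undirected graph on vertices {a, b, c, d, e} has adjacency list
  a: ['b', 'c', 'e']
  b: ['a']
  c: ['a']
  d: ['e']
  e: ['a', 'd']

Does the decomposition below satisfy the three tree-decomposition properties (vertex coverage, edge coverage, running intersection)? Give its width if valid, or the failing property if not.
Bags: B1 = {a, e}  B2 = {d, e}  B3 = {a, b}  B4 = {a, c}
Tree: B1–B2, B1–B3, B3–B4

Every vertex of G appears in some bag (union = {a, b, c, d, e}); every edge is covered by a bag; and for each vertex v the set of bags containing v is connected in the bag tree. The decomposition is therefore valid. The largest bag has 2 vertices, so the width is 1.

Yes; width 1.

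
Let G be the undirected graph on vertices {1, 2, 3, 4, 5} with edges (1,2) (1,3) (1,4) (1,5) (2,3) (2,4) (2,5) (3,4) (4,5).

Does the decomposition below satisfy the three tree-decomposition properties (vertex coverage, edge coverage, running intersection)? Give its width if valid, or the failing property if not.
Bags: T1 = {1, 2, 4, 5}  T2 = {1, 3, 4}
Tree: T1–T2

No — edge (2,3) lies in no bag.

A tree decomposition must satisfy three properties: every vertex lies in some bag; for every edge, both endpoints lie together in some bag; and for every vertex, the bags containing it form a connected subtree. Here edge (2,3) lies in no bag, so the decomposition is invalid.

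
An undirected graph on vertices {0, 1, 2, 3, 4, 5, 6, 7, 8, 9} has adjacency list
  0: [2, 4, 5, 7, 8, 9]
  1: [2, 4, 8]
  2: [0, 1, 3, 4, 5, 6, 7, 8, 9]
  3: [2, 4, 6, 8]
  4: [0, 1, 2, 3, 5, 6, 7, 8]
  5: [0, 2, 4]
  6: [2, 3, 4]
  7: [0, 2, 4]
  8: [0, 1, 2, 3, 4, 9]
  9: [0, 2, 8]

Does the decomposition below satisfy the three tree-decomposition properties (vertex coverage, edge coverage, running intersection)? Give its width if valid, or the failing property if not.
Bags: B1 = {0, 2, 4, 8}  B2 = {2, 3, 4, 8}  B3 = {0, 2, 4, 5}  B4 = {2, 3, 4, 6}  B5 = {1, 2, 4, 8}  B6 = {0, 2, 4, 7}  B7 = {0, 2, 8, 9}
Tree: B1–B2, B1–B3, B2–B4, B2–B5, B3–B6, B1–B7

Yes; width 3.

Vertex coverage: the bags together contain {0, 1, 2, 3, 4, 5, 6, 7, 8, 9}, the full vertex set. Edge coverage: each edge of G has both endpoints in at least one bag. Running intersection: for every vertex, the bags containing it form a connected subtree. All three properties hold, so this is a valid tree decomposition of width max|bag| − 1 = 3, and hence tw(G) ≤ 3.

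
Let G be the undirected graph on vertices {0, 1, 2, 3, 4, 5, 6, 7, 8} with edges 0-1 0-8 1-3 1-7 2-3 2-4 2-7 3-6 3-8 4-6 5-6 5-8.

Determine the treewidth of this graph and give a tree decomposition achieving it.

Treewidth 3.
Bags: B1 = {0, 1, 2, 7}  B2 = {0, 1, 2, 3}  B3 = {0, 2, 3, 8}  B4 = {2, 3, 4, 8}  B5 = {3, 4, 6, 8}  B6 = {4, 5, 6, 8}
Tree: B1–B2, B2–B3, B3–B4, B4–B5, B5–B6

Each bag holds 4 vertices, so the decomposition has width 3, which upper-bounds the treewidth. For the lower bound: the 4 vertex sets {0,1,7}, {2}, {3}, {4,5,6,8} are disjoint, each induces a connected subgraph, and every pair is joined by at least one edge of G. Contracting each set to a single vertex therefore yields K_{4} as a minor, and since treewidth is minor-monotone, tw(G) ≥ tw(K_{4}) = 3. Therefore the treewidth is 3.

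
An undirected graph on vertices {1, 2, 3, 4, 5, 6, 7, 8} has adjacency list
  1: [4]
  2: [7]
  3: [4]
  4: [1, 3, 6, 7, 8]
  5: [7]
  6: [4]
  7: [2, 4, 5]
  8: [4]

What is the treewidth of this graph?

1

A width-1 tree decomposition is:
Bags: B1 = {3, 4}  B2 = {4, 7}  B3 = {4, 8}  B4 = {4, 6}  B5 = {2, 7}  B6 = {5, 7}  B7 = {1, 4}
Tree: B1–B2, B2–B3, B2–B4, B2–B5, B2–B6, B1–B7
Each bag holds 2 vertices, so the decomposition has width 1, which upper-bounds the treewidth. G has an edge, so its treewidth is at least 1. Hence tw(G) = 1 exactly.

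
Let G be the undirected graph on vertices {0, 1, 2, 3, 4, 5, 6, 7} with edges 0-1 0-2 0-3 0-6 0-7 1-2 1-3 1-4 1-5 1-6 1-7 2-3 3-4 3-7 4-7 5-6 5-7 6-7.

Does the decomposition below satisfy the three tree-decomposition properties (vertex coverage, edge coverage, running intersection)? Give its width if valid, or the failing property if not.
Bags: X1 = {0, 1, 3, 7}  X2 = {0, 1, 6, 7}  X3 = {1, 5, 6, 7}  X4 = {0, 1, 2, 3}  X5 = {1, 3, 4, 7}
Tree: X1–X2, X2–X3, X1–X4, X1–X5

Checking the three conditions: (i) the bags cover all of {0, 1, 2, 3, 4, 5, 6, 7}; (ii) for each edge, some bag contains both endpoints; (iii) the bags containing any fixed vertex form a subtree. All hold, so the decomposition is valid with width 4 − 1 = 3.

Yes; width 3.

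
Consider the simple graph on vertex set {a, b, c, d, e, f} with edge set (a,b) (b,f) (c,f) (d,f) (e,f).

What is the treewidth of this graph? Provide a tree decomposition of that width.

Every bag has size at most 2, so the width is 2 − 1 = 1 and tw(G) ≤ 1. Any graph with an edge has treewidth ≥ 1, and G has the edge f–c. Combining the bounds, tw(G) = 1.

Treewidth 1.
One such decomposition:
Bags: B1 = {c, f}  B2 = {b, f}  B3 = {e, f}  B4 = {d, f}  B5 = {a, b}
Tree: B1–B2, B1–B3, B1–B4, B2–B5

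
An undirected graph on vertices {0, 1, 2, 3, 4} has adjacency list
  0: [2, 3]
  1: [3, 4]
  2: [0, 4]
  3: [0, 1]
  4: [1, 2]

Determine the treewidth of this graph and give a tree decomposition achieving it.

Every bag has size at most 3, so the width is 3 − 1 = 2 and tw(G) ≤ 2. Since 2–4–1–3–0–2 is a cycle in G, G is not acyclic. Forests are exactly the graphs of treewidth ≤ 1, so tw(G) ≥ 2. The upper and lower bounds meet at 2, so that is the treewidth.

Treewidth 2.
Bags: B1 = {1, 2, 4}  B2 = {1, 2, 3}  B3 = {0, 2, 3}
Tree: B1–B2, B2–B3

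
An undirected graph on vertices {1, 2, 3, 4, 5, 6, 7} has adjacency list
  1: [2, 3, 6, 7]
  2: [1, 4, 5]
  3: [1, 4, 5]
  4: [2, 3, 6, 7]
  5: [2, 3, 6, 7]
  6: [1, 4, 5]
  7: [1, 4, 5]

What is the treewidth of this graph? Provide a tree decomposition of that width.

Treewidth 3.
One optimal decomposition is:
Bags: B1 = {1, 2, 4, 5}  B2 = {1, 4, 5, 7}  B3 = {1, 4, 5, 6}  B4 = {1, 3, 4, 5}
Tree: B1–B2, B2–B3, B3–B4

Every bag has size at most 4, so the width is 4 − 1 = 3 and tw(G) ≤ 3. For the lower bound: the 4 vertex sets {1,2}, {5,7}, {4}, {6} are disjoint, each induces a connected subgraph, and every pair is joined by at least one edge of G. Contracting each set to a single vertex therefore yields K_{4} as a minor, and since treewidth is minor-monotone, tw(G) ≥ tw(K_{4}) = 3. Combining the bounds, tw(G) = 3.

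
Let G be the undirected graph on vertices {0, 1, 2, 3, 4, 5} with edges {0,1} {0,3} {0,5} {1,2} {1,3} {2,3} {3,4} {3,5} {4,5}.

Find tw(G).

2

A width-2 tree decomposition is:
Bags: B1 = {0, 3, 5}  B2 = {3, 4, 5}  B3 = {0, 1, 3}  B4 = {1, 2, 3}
Tree: B1–B2, B1–B3, B3–B4
Every bag has size at most 3, so the width is 3 − 1 = 2 and tw(G) ≤ 2. Conversely, {0, 1, 3} is a clique of size 3, and the vertices of any clique must share a bag in every tree decomposition; so some bag has ≥ 3 vertices and tw(G) ≥ 2. Combining the bounds, tw(G) = 2.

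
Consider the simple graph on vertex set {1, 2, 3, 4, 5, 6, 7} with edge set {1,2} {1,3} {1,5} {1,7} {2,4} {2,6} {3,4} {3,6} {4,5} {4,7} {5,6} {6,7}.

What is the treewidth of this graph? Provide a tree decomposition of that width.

Treewidth 3.
Bags: B1 = {1, 4, 6, 7}  B2 = {1, 3, 4, 6}  B3 = {1, 2, 4, 6}  B4 = {1, 4, 5, 6}
Tree: B1–B2, B2–B3, B3–B4

Every bag has size at most 4, so the width is 4 − 1 = 3 and tw(G) ≤ 3. For the lower bound: the 4 vertex sets {6,7}, {3,4}, {1}, {2} are disjoint, each induces a connected subgraph, and every pair is joined by at least one edge of G. Contracting each set to a single vertex therefore yields K_{4} as a minor, and since treewidth is minor-monotone, tw(G) ≥ tw(K_{4}) = 3. Combining the bounds, tw(G) = 3.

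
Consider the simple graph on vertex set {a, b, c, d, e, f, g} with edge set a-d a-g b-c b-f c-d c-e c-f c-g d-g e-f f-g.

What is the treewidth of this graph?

A width-2 tree decomposition is:
Bags: B1 = {c, f, g}  B2 = {c, d, g}  B3 = {a, d, g}  B4 = {b, c, f}  B5 = {c, e, f}
Tree: B1–B2, B2–B3, B1–B4, B4–B5
Every bag has size at most 3, so the width is 3 − 1 = 2 and tw(G) ≤ 2. Conversely, {c, d, g} is a clique of size 3, and the vertices of any clique must share a bag in every tree decomposition; so some bag has ≥ 3 vertices and tw(G) ≥ 2. Combining the bounds, tw(G) = 2.

2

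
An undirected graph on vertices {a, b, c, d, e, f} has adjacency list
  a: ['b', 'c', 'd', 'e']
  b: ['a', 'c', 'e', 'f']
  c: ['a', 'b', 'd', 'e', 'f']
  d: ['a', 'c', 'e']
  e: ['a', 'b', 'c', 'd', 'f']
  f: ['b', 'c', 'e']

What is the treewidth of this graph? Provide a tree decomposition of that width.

The largest bag has 4 vertices, giving width 3; this decomposition certifies tw(G) ≤ 3. On the other hand G contains the 4-clique {a, c, d, e}. A clique must lie in a single bag of any decomposition, so no decomposition can have width below 3. Therefore the treewidth is 3.

Treewidth 3.
One optimal decomposition is:
Bags: B1 = {a, b, c, e}  B2 = {b, c, e, f}  B3 = {a, c, d, e}
Tree: B1–B2, B1–B3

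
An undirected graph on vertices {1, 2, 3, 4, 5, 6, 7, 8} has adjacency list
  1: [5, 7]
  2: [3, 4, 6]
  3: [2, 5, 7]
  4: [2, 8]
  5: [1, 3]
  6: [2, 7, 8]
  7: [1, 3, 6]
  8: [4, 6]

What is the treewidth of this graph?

2

A width-2 tree decomposition is:
Bags: B1 = {1, 5, 7}  B2 = {3, 5, 7}  B3 = {3, 6, 7}  B4 = {2, 3, 6}  B5 = {2, 6, 8}  B6 = {2, 4, 8}
Tree: B1–B2, B2–B3, B3–B4, B4–B5, B5–B6
Every bag has size at most 3, so the width is 3 − 1 = 2 and tw(G) ≤ 2. Since 1–5–3–7–1 is a cycle in G, G is not acyclic. Forests are exactly the graphs of treewidth ≤ 1, so tw(G) ≥ 2. Hence tw(G) = 2 exactly.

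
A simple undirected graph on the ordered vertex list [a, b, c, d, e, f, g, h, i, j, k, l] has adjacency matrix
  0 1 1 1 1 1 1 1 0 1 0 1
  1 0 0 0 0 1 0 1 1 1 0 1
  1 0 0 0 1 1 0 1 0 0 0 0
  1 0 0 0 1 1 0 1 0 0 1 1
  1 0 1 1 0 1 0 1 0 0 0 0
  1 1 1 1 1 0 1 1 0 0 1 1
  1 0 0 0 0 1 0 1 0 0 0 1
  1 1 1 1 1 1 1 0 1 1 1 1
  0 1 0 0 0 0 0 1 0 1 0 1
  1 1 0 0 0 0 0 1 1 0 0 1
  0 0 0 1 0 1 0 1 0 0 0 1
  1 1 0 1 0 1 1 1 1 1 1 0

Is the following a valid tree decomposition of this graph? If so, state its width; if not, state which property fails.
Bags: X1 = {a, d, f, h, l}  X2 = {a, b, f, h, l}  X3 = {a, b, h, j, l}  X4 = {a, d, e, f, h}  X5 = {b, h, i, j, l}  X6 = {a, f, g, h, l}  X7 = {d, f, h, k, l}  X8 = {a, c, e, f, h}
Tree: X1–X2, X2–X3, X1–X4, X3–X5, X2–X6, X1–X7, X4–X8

Vertex coverage: the bags together contain {a, b, c, d, e, f, g, h, i, j, k, l}, the full vertex set. Edge coverage: each edge of G has both endpoints in at least one bag. Running intersection: for every vertex, the bags containing it form a connected subtree. All three properties hold, so this is a valid tree decomposition of width max|bag| − 1 = 4, and hence tw(G) ≤ 4.

Yes; width 4.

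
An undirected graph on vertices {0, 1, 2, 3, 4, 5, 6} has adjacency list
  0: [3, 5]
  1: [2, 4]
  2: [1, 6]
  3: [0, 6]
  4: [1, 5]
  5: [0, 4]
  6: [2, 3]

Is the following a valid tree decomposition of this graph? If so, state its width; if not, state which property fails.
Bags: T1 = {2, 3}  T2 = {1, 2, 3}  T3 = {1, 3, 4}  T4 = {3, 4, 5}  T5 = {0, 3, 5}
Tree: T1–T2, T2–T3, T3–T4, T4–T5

No — vertex 6 appears in no bag.

A tree decomposition must satisfy three properties: every vertex lies in some bag; for every edge, both endpoints lie together in some bag; and for every vertex, the bags containing it form a connected subtree. Here vertex 6 appears in no bag, so the decomposition is invalid.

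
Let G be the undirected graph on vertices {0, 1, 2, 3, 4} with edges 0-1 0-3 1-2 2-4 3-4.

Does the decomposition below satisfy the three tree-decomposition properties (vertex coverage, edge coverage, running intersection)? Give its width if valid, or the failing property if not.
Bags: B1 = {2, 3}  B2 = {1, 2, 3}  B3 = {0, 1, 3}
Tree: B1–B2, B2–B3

No — vertex 4 appears in no bag.

A tree decomposition must satisfy three properties: every vertex lies in some bag; for every edge, both endpoints lie together in some bag; and for every vertex, the bags containing it form a connected subtree. Here vertex 4 appears in no bag, so the decomposition is invalid.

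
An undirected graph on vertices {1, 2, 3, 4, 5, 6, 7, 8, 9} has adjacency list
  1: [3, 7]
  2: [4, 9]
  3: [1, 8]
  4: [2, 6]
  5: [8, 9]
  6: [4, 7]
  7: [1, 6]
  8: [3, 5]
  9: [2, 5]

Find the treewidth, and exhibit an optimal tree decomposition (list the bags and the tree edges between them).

Treewidth 2.
One optimal decomposition is:
Bags: B1 = {1, 3, 8}  B2 = {1, 5, 8}  B3 = {1, 5, 9}  B4 = {1, 2, 9}  B5 = {1, 2, 4}  B6 = {1, 4, 6}  B7 = {1, 6, 7}
Tree: B1–B2, B2–B3, B3–B4, B4–B5, B5–B6, B6–B7

Every bag has size at most 3, so the width is 3 − 1 = 2 and tw(G) ≤ 2. Since 1–3–8–5–9–2–4–6–7–1 is a cycle in G, G is not acyclic. Forests are exactly the graphs of treewidth ≤ 1, so tw(G) ≥ 2. Hence tw(G) = 2 exactly.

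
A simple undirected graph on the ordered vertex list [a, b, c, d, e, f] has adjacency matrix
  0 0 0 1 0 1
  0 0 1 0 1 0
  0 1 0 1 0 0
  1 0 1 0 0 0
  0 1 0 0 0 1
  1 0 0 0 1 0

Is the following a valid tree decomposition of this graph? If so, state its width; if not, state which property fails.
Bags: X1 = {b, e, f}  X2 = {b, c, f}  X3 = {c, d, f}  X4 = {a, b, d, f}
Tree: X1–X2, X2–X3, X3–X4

A tree decomposition must satisfy three properties: every vertex lies in some bag; for every edge, both endpoints lie together in some bag; and for every vertex, the bags containing it form a connected subtree. Here bags containing vertex b are not connected in the tree, so the decomposition is invalid.

No — bags containing vertex b are not connected in the tree.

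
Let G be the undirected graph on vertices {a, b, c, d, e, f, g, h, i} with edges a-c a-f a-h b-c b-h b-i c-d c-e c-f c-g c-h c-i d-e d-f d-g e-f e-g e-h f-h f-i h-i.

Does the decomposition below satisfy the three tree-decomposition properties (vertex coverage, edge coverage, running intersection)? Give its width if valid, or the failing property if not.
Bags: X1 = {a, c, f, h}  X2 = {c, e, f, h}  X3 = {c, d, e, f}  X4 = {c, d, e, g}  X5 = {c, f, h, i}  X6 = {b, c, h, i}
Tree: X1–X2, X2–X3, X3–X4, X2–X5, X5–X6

Checking the three conditions: (i) the bags cover all of {a, b, c, d, e, f, g, h, i}; (ii) for each edge, some bag contains both endpoints; (iii) the bags containing any fixed vertex form a subtree. All hold, so the decomposition is valid with width 4 − 1 = 3.

Yes; width 3.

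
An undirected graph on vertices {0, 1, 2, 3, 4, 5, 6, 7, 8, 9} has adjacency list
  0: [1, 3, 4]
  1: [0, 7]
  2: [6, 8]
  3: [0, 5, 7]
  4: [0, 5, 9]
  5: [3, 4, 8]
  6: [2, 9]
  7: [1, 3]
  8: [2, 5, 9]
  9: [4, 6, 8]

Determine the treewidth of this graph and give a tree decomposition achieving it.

Every bag has size at most 3, so the width is 3 − 1 = 2 and tw(G) ≤ 2. Since 6–2–8–9–6 is a cycle in G, G is not acyclic. Forests are exactly the graphs of treewidth ≤ 1, so tw(G) ≥ 2. The upper and lower bounds meet at 2, so that is the treewidth.

Treewidth 2.
One optimal decomposition is:
Bags: B1 = {2, 6, 9}  B2 = {2, 8, 9}  B3 = {4, 8, 9}  B4 = {4, 5, 8}  B5 = {0, 4, 5}  B6 = {0, 3, 5}  B7 = {0, 1, 3}  B8 = {1, 3, 7}
Tree: B1–B2, B2–B3, B3–B4, B4–B5, B5–B6, B6–B7, B7–B8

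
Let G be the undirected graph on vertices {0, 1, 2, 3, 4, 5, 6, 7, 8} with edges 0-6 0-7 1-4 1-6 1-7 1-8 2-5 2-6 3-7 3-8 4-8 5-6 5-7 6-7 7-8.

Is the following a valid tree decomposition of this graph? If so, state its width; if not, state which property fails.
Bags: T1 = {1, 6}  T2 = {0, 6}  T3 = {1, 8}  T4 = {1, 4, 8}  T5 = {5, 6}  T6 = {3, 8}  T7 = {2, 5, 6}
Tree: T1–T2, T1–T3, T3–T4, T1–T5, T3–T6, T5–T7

No — vertex 7 appears in no bag.

A tree decomposition must satisfy three properties: every vertex lies in some bag; for every edge, both endpoints lie together in some bag; and for every vertex, the bags containing it form a connected subtree. Here vertex 7 appears in no bag, so the decomposition is invalid.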